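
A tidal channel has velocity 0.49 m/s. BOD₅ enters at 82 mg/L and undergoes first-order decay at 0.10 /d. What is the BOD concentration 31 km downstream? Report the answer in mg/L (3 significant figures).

76.2 mg/L

Travel time t = 31 km / 0.49 m/s = 3.1e+04/0.49 = 6.327e+04 s = 0.7322 d.
First-order decay: C = 82·exp(−0.10·0.7322) = 82·0.9294 = 76.21 mg/L.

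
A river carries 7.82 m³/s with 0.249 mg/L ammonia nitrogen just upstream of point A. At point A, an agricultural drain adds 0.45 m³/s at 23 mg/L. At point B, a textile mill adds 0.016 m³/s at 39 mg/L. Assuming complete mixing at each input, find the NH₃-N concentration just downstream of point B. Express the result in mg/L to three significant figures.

After input A: C = (7.82·0.249 + 0.45·23) / 8.27 = 1.487 mg/L.
After input B: C = (8.27·1.487 + 0.016·39) / 8.286 = 1.559 mg/L.

1.56 mg/L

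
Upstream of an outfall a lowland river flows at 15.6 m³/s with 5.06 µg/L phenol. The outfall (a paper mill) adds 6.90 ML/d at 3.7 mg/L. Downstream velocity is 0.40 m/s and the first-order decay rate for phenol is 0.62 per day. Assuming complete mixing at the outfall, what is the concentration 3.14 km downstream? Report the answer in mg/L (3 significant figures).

0.0226 mg/L

6.90 ML/d = 0.07986 m³/s.
5.06 µg/L = 0.00506 mg/L.
After complete mixing, C₀ = (0.07986·3.7 + 15.6·0.00506) / 15.68 = 0.02388 mg/L.
Travel time t = 3140 m / 0.40 m/s = 7850 s = 0.09086 d.
C = 0.02388·exp(−0.62·0.09086) = 0.02388·0.9452 = 0.02257 mg/L.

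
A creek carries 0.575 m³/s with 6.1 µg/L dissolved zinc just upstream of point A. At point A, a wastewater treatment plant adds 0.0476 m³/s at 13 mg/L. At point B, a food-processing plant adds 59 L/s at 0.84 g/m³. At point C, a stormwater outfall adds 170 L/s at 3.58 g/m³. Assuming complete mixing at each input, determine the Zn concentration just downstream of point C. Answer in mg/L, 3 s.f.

1.50 mg/L

6.1 µg/L = 0.0061 mg/L.
After input A: C = (0.575·0.0061 + 0.0476·13) / 0.6226 = 0.9995 mg/L.
59 L/s = 0.059 m³/s.
After input B: C = (0.6226·0.9995 + 0.059·0.84) / 0.6816 = 0.9857 mg/L.
170 L/s = 0.17 m³/s.
After input C: C = (0.6816·0.9857 + 0.17·3.58) / 0.8516 = 1.504 mg/L.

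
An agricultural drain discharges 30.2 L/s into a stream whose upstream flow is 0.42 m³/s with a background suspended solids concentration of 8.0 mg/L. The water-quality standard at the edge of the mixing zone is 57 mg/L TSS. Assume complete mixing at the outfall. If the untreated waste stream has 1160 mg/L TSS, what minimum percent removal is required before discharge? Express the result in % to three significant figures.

30.2 L/s = 0.0302 m³/s.
Mass balance: 57·0.4502 = 0.0302·Cₑ + 0.42·8.
Cₑ = (25.66 − 3.36) / 0.0302 = 738.5 mg/L.
Required removal = 1 − 738.5/1160 = 36.34 %.

36.3 %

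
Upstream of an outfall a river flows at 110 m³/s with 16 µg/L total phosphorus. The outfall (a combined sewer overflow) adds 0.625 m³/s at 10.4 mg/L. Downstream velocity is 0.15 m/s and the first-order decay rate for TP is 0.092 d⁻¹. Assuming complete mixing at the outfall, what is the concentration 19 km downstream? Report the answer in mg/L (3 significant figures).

0.0652 mg/L

16 µg/L = 0.016 mg/L.
After complete mixing, C₀ = (0.625·10.4 + 110·0.016) / 110.6 = 0.07467 mg/L.
Travel time t = 1.9e+04 m / 0.15 m/s = 1.267e+05 s = 1.466 d.
C = 0.07467·exp(−0.092·1.466) = 0.07467·0.8738 = 0.06525 mg/L.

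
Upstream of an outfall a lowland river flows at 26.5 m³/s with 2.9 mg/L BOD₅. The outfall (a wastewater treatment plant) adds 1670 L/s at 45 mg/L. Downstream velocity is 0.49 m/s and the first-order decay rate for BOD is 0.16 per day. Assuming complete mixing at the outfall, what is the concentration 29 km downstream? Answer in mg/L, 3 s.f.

4.84 mg/L

1670 L/s = 1.67 m³/s.
After complete mixing, C₀ = (1.67·45 + 26.5·2.9) / 28.17 = 5.396 mg/L.
Travel time t = 2.9e+04 m / 0.49 m/s = 5.918e+04 s = 0.685 d.
C = 5.396·exp(−0.16·0.685) = 5.396·0.8962 = 4.836 mg/L.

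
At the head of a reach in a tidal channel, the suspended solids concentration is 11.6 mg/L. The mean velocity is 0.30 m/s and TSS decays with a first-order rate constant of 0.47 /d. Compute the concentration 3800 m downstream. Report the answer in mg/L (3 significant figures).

Travel time t = 3800 m / 0.30 m/s = 3800/0.30 = 1.267e+04 s = 0.1466 d.
First-order decay: C = 11.6·exp(−0.47·0.1466) = 11.6·0.9334 = 10.83 mg/L.

10.8 mg/L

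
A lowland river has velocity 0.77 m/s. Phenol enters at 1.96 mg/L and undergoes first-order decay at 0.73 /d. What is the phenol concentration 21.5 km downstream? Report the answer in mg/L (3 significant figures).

Travel time t = 21.5 km / 0.77 m/s = 2.15e+04/0.77 = 2.792e+04 s = 0.3232 d.
First-order decay: C = 1.96·exp(−0.73·0.3232) = 1.96·0.7898 = 1.548 mg/L.

1.55 mg/L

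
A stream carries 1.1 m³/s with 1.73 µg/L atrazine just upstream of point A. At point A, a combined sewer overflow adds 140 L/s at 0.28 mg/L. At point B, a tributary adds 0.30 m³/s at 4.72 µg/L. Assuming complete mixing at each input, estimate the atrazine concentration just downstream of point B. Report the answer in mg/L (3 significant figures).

1.73 µg/L = 0.00173 mg/L.
140 L/s = 0.14 m³/s.
After input A: C = (1.1·0.00173 + 0.14·0.28) / 1.24 = 0.03315 mg/L.
4.72 µg/L = 0.00472 mg/L.
After input B: C = (1.24·0.03315 + 0.3·0.00472) / 1.54 = 0.02761 mg/L.

0.0276 mg/L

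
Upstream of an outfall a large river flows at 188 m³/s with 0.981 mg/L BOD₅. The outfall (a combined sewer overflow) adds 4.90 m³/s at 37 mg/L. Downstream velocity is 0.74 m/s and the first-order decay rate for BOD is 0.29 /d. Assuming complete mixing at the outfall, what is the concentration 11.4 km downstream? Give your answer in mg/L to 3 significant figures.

After complete mixing, C₀ = (4.9·37 + 188·0.981) / 192.9 = 1.896 mg/L.
Travel time t = 1.14e+04 m / 0.74 m/s = 1.541e+04 s = 0.1783 d.
C = 1.896·exp(−0.29·0.1783) = 1.896·0.9496 = 1.8 mg/L.

1.80 mg/L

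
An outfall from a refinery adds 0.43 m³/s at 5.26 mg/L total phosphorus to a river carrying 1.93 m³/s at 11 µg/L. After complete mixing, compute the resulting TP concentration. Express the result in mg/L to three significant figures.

11 µg/L = 0.011 mg/L.
Flow-weighted mixing gives C = (0.43·5.26 + 1.93·0.011) / (0.43 + 1.93) = 2.283/2.36 = 0.9674 mg/L.

0.967 mg/L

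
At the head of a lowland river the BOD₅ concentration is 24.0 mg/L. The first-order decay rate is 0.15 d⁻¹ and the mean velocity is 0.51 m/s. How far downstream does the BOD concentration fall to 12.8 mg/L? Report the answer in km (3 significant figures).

185 km

From C = C₀·e^(−kt), t = ln(C₀/C)/k = ln(24.0/12.8)/0.15 = 0.6286/0.15 = 4.191 d.
Distance = v·t = 0.51 m/s × 3.621e+05 s = 1.847e+05 m = 184.7 km.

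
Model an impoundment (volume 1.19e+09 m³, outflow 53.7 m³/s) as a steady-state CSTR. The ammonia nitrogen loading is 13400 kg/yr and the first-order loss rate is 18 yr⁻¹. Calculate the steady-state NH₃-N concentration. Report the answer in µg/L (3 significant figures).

Outflow Q = 53.7 m³/s × 3.156e+07 s/yr = 1.695e+09 m³/yr.
Steady-state CSTR mass balance: W = Q·C + k·V·C, so C = W/(Q + kV).
Q + kV = 1.695e+09 + 18·1.19e+09 = 2.311e+10 m³/yr.
C = 13400/2.311e+10 = 5.797e-07 kg/m³ = 0.0005797 mg/L = 0.5797 µg/L.

0.580 µg/L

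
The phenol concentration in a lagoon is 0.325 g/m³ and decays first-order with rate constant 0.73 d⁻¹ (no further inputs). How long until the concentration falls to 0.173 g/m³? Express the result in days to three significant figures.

0.864 d

t = ln(C₀/C)/k = ln(0.325/0.173)/0.73 = 0.6305/0.73 = 0.8637 d.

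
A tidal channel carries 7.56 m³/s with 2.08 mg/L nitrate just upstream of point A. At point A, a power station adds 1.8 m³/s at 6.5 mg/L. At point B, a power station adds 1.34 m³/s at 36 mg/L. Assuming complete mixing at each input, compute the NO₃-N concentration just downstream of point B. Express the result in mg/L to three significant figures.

7.07 mg/L

After input A: C = (7.56·2.08 + 1.8·6.5) / 9.36 = 2.93 mg/L.
After input B: C = (9.36·2.93 + 1.34·36) / 10.7 = 7.071 mg/L.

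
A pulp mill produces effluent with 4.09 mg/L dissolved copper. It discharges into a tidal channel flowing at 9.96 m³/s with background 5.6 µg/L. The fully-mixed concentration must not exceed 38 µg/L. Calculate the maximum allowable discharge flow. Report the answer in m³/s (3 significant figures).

0.0796 m³/s

5.6 µg/L = 0.0056 mg/L.
38 µg/L = 0.038 mg/L.
Mass balance at complete mixing: C_std·(Q_w + Q_r) = Q_w·C_e + Q_r·C_b.
Rearranging, Q_w = Q_r·(C_std − C_b)/(C_e − C_std) = 9.96·(0.038 − 0.0056) / (4.09 − 0.038) = 0.07964 m³/s.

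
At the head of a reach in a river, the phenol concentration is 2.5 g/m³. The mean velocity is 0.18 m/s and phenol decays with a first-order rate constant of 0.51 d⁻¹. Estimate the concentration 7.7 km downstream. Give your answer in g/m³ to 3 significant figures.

Travel time t = 7.7 km / 0.18 m/s = 7700/0.18 = 4.278e+04 s = 0.4951 d.
First-order decay: C = 2.5·exp(−0.51·0.4951) = 2.5·0.7769 = 1.942 g/m³.

1.94 g/m³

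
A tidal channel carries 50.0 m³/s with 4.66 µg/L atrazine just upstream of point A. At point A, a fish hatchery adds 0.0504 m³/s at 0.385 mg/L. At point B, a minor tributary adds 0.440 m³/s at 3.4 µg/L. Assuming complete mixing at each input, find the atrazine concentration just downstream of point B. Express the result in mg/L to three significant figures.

4.66 µg/L = 0.00466 mg/L.
After input A: C = (50·0.00466 + 0.0504·0.385) / 50.05 = 0.005043 mg/L.
3.4 µg/L = 0.0034 mg/L.
After input B: C = (50.05·0.005043 + 0.44·0.0034) / 50.49 = 0.005029 mg/L.

0.00503 mg/L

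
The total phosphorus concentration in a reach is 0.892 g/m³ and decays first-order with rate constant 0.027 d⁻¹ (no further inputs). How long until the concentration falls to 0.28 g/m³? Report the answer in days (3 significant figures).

t = ln(C₀/C)/k = ln(0.892/0.28)/0.027 = 1.159/0.027 = 42.91 d.

42.9 d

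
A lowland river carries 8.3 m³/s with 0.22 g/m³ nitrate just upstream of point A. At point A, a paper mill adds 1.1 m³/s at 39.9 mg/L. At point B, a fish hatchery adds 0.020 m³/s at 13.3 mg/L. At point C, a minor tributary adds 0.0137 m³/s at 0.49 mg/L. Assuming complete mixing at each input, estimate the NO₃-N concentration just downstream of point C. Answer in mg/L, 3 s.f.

4.87 mg/L

After input A: C = (8.3·0.22 + 1.1·39.9) / 9.4 = 4.863 mg/L.
After input B: C = (9.4·4.863 + 0.02·13.3) / 9.42 = 4.881 mg/L.
After input C: C = (9.42·4.881 + 0.0137·0.49) / 9.434 = 4.875 mg/L.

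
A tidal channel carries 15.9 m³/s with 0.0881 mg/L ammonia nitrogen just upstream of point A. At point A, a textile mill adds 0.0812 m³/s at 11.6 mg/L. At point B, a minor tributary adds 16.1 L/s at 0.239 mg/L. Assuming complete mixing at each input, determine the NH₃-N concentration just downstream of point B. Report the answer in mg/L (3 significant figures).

After input A: C = (15.9·0.0881 + 0.0812·11.6) / 15.98 = 0.1466 mg/L.
16.1 L/s = 0.0161 m³/s.
After input B: C = (15.98·0.1466 + 0.0161·0.239) / 16 = 0.1467 mg/L.

0.147 mg/L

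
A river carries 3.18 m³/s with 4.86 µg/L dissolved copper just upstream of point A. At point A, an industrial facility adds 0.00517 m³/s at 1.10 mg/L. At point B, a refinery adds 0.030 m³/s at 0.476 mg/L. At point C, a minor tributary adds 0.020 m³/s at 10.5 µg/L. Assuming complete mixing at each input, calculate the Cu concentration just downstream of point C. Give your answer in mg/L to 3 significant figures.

4.86 µg/L = 0.00486 mg/L.
After input A: C = (3.18·0.00486 + 0.00517·1.1) / 3.185 = 0.006638 mg/L.
After input B: C = (3.185·0.006638 + 0.03·0.476) / 3.215 = 0.01102 mg/L.
10.5 µg/L = 0.0105 mg/L.
After input C: C = (3.215·0.01102 + 0.02·0.0105) / 3.235 = 0.01101 mg/L.

0.0110 mg/L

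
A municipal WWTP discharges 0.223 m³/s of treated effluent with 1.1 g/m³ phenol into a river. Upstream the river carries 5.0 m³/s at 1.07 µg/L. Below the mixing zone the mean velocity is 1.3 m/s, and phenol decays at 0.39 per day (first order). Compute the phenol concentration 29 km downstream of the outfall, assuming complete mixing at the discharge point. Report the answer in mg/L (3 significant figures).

1.07 µg/L = 0.00107 mg/L.
After complete mixing, C₀ = (0.223·1.1 + 5·0.00107) / 5.223 = 0.04799 mg/L.
Travel time t = 2.9e+04 m / 1.3 m/s = 2.231e+04 s = 0.2582 d.
C = 0.04799·exp(−0.39·0.2582) = 0.04799·0.9042 = 0.04339 mg/L.

0.0434 mg/L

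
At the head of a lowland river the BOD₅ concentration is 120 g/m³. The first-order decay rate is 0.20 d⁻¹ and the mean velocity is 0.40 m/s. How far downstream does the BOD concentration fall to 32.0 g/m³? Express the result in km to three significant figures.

From C = C₀·e^(−kt), t = ln(C₀/C)/k = ln(120/32.0)/0.20 = 1.322/0.20 = 6.609 d.
Distance = v·t = 0.40 m/s × 5.71e+05 s = 2.284e+05 m = 228.4 km.

228 km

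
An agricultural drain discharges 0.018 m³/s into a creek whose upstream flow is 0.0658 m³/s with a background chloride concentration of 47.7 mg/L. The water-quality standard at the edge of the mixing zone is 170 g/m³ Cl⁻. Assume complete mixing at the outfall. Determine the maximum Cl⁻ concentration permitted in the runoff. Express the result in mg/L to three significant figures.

617 mg/L

Mass balance: 170·0.0838 = 0.018·Cₑ + 0.0658·47.7.
Cₑ = (14.25 − 3.139) / 0.018 = 617.1 mg/L.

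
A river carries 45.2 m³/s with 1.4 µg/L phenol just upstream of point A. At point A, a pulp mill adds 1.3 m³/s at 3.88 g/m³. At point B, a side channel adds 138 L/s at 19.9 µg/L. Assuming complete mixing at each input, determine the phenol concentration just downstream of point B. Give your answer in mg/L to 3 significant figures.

1.4 µg/L = 0.0014 mg/L.
After input A: C = (45.2·0.0014 + 1.3·3.88) / 46.5 = 0.1098 mg/L.
138 L/s = 0.138 m³/s.
19.9 µg/L = 0.0199 mg/L.
After input B: C = (46.5·0.1098 + 0.138·0.0199) / 46.64 = 0.1096 mg/L.

0.110 mg/L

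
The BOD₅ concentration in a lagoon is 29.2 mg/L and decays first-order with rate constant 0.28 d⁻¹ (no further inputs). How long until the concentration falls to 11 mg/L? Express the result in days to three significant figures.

3.49 d

t = ln(C₀/C)/k = ln(29.2/11)/0.28 = 0.9763/0.28 = 3.487 d.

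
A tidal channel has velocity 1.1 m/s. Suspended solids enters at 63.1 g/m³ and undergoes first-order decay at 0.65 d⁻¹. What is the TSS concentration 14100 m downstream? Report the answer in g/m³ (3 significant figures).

Travel time t = 14100 m / 1.1 m/s = 1.41e+04/1.1 = 1.282e+04 s = 0.1484 d.
First-order decay: C = 63.1·exp(−0.65·0.1484) = 63.1·0.9081 = 57.3 g/m³.

57.3 g/m³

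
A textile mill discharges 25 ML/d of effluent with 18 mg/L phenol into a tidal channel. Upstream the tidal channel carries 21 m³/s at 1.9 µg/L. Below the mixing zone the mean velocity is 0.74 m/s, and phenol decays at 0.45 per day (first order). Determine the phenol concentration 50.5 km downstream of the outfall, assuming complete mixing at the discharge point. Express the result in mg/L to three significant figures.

0.173 mg/L

25 ML/d = 0.2894 m³/s.
1.9 µg/L = 0.0019 mg/L.
After complete mixing, C₀ = (0.2894·18 + 21·0.0019) / 21.29 = 0.2465 mg/L.
Travel time t = 5.05e+04 m / 0.74 m/s = 6.824e+04 s = 0.7899 d.
C = 0.2465·exp(−0.45·0.7899) = 0.2465·0.7009 = 0.1728 mg/L.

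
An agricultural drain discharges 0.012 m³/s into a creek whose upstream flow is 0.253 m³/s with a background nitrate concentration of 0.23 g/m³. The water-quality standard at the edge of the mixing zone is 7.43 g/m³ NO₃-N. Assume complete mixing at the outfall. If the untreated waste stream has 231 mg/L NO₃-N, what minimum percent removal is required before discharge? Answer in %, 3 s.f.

31.1 %

Mass balance: 7.43·0.265 = 0.012·Cₑ + 0.253·0.23.
Cₑ = (1.969 − 0.05819) / 0.012 = 159.2 mg/L.
Required removal = 1 − 159.2/231 = 31.07 %.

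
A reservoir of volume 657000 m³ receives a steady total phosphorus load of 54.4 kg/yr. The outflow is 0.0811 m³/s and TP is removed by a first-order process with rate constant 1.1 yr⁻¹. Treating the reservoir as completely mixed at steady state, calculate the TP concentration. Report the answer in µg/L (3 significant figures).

Outflow Q = 0.0811 m³/s × 3.156e+07 s/yr = 2.559e+06 m³/yr.
Steady-state CSTR mass balance: W = Q·C + k·V·C, so C = W/(Q + kV).
Q + kV = 2.559e+06 + 1.1·657000 = 3.282e+06 m³/yr.
C = 54.4/3.282e+06 = 1.658e-05 kg/m³ = 0.01658 mg/L = 16.58 µg/L.

16.6 µg/L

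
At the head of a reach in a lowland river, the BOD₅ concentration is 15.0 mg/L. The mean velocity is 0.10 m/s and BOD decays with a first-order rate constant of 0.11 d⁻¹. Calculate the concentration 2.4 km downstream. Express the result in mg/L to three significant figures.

14.5 mg/L

Travel time t = 2.4 km / 0.10 m/s = 2400/0.10 = 2.4e+04 s = 0.2778 d.
First-order decay: C = 15.0·exp(−0.11·0.2778) = 15.0·0.9699 = 14.55 mg/L.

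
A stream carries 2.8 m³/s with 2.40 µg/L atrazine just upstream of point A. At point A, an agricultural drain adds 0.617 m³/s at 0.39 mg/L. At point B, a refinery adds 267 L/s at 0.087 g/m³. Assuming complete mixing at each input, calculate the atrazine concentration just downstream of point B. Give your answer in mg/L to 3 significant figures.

0.0734 mg/L

2.40 µg/L = 0.0024 mg/L.
After input A: C = (2.8·0.0024 + 0.617·0.39) / 3.417 = 0.07239 mg/L.
267 L/s = 0.267 m³/s.
After input B: C = (3.417·0.07239 + 0.267·0.087) / 3.684 = 0.07345 mg/L.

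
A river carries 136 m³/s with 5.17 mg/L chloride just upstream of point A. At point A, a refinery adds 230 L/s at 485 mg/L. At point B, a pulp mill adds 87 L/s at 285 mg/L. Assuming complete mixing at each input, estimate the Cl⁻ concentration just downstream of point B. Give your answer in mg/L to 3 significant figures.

230 L/s = 0.23 m³/s.
After input A: C = (136·5.17 + 0.23·485) / 136.2 = 5.98 mg/L.
87 L/s = 0.087 m³/s.
After input B: C = (136.2·5.98 + 0.087·285) / 136.3 = 6.158 mg/L.

6.16 mg/L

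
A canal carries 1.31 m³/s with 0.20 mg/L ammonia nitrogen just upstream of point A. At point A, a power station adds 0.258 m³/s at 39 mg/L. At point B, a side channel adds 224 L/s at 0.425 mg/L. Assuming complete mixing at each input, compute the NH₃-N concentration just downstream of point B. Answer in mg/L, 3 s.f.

5.81 mg/L

After input A: C = (1.31·0.2 + 0.258·39) / 1.568 = 6.584 mg/L.
224 L/s = 0.224 m³/s.
After input B: C = (1.568·6.584 + 0.224·0.425) / 1.792 = 5.814 mg/L.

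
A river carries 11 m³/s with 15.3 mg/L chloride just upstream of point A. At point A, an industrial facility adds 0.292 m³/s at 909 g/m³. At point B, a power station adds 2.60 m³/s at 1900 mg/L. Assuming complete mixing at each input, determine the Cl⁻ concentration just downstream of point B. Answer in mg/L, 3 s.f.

After input A: C = (11·15.3 + 0.292·909) / 11.29 = 38.41 mg/L.
After input B: C = (11.29·38.41 + 2.6·1900) / 13.89 = 386.8 mg/L.

387 mg/L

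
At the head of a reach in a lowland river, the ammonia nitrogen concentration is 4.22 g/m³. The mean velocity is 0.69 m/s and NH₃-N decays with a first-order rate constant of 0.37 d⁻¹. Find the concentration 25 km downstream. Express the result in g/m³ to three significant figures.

Travel time t = 25 km / 0.69 m/s = 2.5e+04/0.69 = 3.623e+04 s = 0.4194 d.
First-order decay: C = 4.22·exp(−0.37·0.4194) = 4.22·0.8563 = 3.613 g/m³.

3.61 g/m³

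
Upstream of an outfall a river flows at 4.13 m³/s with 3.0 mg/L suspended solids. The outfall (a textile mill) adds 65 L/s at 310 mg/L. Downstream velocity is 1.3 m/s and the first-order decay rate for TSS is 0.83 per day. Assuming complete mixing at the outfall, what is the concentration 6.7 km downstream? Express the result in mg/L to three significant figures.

7.38 mg/L

65 L/s = 0.065 m³/s.
After complete mixing, C₀ = (0.065·310 + 4.13·3) / 4.195 = 7.757 mg/L.
Travel time t = 6700 m / 1.3 m/s = 5154 s = 0.05965 d.
C = 7.757·exp(−0.83·0.05965) = 7.757·0.9517 = 7.382 mg/L.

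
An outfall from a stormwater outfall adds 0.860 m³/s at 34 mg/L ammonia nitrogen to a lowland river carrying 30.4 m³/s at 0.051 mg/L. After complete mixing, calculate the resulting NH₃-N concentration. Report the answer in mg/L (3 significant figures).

0.985 mg/L

Flow-weighted mixing gives C = (0.86·34 + 30.4·0.051) / (0.86 + 30.4) = 30.79/31.26 = 0.985 mg/L.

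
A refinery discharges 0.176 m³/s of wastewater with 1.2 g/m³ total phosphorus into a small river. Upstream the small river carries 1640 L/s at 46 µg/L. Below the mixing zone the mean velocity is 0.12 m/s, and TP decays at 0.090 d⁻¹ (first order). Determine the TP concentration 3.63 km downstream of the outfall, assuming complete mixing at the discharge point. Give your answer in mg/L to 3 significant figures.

0.153 mg/L

1640 L/s = 1.64 m³/s.
46 µg/L = 0.046 mg/L.
After complete mixing, C₀ = (0.176·1.2 + 1.64·0.046) / 1.816 = 0.1578 mg/L.
Travel time t = 3630 m / 0.12 m/s = 3.025e+04 s = 0.3501 d.
C = 0.1578·exp(−0.090·0.3501) = 0.1578·0.969 = 0.1529 mg/L.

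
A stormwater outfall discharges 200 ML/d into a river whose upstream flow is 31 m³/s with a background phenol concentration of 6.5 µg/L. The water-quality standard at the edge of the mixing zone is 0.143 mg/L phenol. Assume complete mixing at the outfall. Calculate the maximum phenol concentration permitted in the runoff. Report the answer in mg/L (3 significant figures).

200 ML/d = 2.315 m³/s.
6.5 µg/L = 0.0065 mg/L.
Mass balance: 0.143·33.31 = 2.315·Cₑ + 31·0.0065.
Cₑ = (4.764 − 0.2015) / 2.315 = 1.971 mg/L.

1.97 mg/L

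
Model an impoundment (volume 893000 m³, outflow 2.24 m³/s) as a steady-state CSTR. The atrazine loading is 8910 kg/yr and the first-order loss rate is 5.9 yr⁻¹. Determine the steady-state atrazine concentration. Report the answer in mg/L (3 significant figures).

0.117 mg/L

Outflow Q = 2.24 m³/s × 3.156e+07 s/yr = 7.069e+07 m³/yr.
Steady-state CSTR mass balance: W = Q·C + k·V·C, so C = W/(Q + kV).
Q + kV = 7.069e+07 + 5.9·893000 = 7.596e+07 m³/yr.
C = 8910/7.596e+07 = 0.0001173 kg/m³ = 0.1173 mg/L.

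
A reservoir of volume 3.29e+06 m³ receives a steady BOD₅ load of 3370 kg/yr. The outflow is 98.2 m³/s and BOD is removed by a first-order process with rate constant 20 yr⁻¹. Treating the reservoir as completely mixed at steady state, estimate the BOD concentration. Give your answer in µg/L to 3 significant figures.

Outflow Q = 98.2 m³/s × 3.156e+07 s/yr = 3.099e+09 m³/yr.
Steady-state CSTR mass balance: W = Q·C + k·V·C, so C = W/(Q + kV).
Q + kV = 3.099e+09 + 20·3.29e+06 = 3.165e+09 m³/yr.
C = 3370/3.165e+09 = 1.065e-06 kg/m³ = 0.001065 mg/L = 1.065 µg/L.

1.06 µg/L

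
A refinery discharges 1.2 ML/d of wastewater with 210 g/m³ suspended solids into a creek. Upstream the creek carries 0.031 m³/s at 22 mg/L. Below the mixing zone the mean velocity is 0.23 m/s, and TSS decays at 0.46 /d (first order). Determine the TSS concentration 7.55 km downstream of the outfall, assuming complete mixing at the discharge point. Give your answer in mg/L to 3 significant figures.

1.2 ML/d = 0.01389 m³/s.
After complete mixing, C₀ = (0.01389·210 + 0.031·22) / 0.04489 = 80.17 mg/L.
Travel time t = 7550 m / 0.23 m/s = 3.283e+04 s = 0.3799 d.
C = 80.17·exp(−0.46·0.3799) = 80.17·0.8397 = 67.31 mg/L.

67.3 mg/L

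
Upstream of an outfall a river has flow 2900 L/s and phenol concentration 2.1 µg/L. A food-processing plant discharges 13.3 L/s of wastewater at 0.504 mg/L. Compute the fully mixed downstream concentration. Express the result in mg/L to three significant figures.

13.3 L/s = 0.0133 m³/s.
2900 L/s = 2.9 m³/s.
2.1 µg/L = 0.0021 mg/L.
By mass balance at complete mixing, C = (0.0133·0.504 + 2.9·0.0021) / (0.0133 + 2.9) = 0.01279/2.913 = 0.004391 mg/L.

0.00439 mg/L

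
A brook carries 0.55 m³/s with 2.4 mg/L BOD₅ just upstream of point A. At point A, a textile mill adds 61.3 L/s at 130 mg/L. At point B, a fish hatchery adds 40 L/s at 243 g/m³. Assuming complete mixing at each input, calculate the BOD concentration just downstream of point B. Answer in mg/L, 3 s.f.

29.2 mg/L

61.3 L/s = 0.0613 m³/s.
After input A: C = (0.55·2.4 + 0.0613·130) / 0.6113 = 15.2 mg/L.
40 L/s = 0.04 m³/s.
After input B: C = (0.6113·15.2 + 0.04·243) / 0.6513 = 29.19 mg/L.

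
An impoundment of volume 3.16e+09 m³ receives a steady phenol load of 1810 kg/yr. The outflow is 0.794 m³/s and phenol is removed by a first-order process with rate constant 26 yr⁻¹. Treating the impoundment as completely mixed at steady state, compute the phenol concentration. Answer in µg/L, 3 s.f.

0.0220 µg/L

Outflow Q = 0.794 m³/s × 3.156e+07 s/yr = 2.506e+07 m³/yr.
Steady-state CSTR mass balance: W = Q·C + k·V·C, so C = W/(Q + kV).
Q + kV = 2.506e+07 + 26·3.16e+09 = 8.219e+10 m³/yr.
C = 1810/8.219e+10 = 2.202e-08 kg/m³ = 2.202e-05 mg/L = 0.02202 µg/L.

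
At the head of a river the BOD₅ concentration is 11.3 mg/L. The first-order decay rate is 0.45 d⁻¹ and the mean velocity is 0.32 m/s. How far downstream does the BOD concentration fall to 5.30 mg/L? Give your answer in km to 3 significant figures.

46.5 km

From C = C₀·e^(−kt), t = ln(C₀/C)/k = ln(11.3/5.30)/0.45 = 0.7571/0.45 = 1.682 d.
Distance = v·t = 0.32 m/s × 1.454e+05 s = 4.652e+04 m = 46.52 km.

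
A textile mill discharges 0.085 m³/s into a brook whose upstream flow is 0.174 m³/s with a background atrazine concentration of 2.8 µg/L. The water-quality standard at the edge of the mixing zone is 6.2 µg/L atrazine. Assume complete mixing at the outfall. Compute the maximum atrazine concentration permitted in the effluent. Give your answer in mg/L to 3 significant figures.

0.0132 mg/L

2.8 µg/L = 0.0028 mg/L.
6.2 µg/L = 0.0062 mg/L.
Mass balance: 0.0062·0.259 = 0.085·Cₑ + 0.174·0.0028.
Cₑ = (0.001606 − 0.0004872) / 0.085 = 0.01316 mg/L.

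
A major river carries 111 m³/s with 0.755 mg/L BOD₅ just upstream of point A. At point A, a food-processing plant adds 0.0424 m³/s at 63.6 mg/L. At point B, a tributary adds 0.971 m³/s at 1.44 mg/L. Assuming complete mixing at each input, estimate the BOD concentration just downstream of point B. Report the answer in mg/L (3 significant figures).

After input A: C = (111·0.755 + 0.0424·63.6) / 111 = 0.779 mg/L.
After input B: C = (111·0.779 + 0.971·1.44) / 112 = 0.7847 mg/L.

0.785 mg/L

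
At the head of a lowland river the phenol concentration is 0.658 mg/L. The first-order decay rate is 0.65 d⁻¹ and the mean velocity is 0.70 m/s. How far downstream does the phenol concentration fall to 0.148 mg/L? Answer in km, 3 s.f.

139 km

From C = C₀·e^(−kt), t = ln(C₀/C)/k = ln(0.658/0.148)/0.65 = 1.492/0.65 = 2.295 d.
Distance = v·t = 0.70 m/s × 1.983e+05 s = 1.388e+05 m = 138.8 km.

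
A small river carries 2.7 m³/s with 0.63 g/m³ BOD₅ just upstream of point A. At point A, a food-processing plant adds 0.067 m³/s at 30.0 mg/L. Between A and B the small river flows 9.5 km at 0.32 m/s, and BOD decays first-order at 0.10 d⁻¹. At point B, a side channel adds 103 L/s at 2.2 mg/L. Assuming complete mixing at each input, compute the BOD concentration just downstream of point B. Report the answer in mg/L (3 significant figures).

1.33 mg/L

After input A: C = (2.7·0.63 + 0.067·30) / 2.767 = 1.341 mg/L.
Over the 9.5 km reach to input B (t = 2.969e+04 s = 0.3436 d), decay gives C = 1.341·exp(−0.10·0.3436) = 1.296 mg/L.
103 L/s = 0.103 m³/s.
After input B: C = (2.767·1.296 + 0.103·2.2) / 2.87 = 1.328 mg/L.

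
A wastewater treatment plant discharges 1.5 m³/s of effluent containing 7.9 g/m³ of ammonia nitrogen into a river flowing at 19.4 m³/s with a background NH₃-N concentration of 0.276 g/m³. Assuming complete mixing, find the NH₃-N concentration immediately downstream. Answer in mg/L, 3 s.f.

Conservation of mass across the mixing zone: C = (1.5·7.9 + 19.4·0.276) / (1.5 + 19.4) = 17.2/20.9 = 0.8232 mg/L.

0.823 mg/L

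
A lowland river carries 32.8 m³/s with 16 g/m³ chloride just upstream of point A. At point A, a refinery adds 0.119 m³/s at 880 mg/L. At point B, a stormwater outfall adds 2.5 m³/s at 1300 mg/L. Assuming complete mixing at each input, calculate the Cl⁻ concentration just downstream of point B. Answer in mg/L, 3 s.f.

After input A: C = (32.8·16 + 0.119·880) / 32.92 = 19.12 mg/L.
After input B: C = (32.92·19.12 + 2.5·1300) / 35.42 = 109.5 mg/L.

110 mg/L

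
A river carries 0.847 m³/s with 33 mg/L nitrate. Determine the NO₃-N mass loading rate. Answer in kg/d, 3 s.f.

Mass flux = Q·C = 0.847 m³/s × 33 g/m³ = 27.95 g/s.
= 27.95 g/s × 86.4 = 2415 kg/d.

2410 kg/d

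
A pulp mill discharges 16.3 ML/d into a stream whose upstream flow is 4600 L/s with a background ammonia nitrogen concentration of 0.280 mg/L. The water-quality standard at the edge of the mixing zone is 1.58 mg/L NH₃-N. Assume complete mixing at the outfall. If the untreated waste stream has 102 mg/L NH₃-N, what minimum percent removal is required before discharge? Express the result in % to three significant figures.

16.3 ML/d = 0.1887 m³/s.
4600 L/s = 4.6 m³/s.
Mass balance: 1.58·4.789 = 0.1887·Cₑ + 4.6·0.28.
Cₑ = (7.566 − 1.288) / 0.1887 = 33.28 mg/L.
Required removal = 1 − 33.28/102 = 67.37 %.

67.4 %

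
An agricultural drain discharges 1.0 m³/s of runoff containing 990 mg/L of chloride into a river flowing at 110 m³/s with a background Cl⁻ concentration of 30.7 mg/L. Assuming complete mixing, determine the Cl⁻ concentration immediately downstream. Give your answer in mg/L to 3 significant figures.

39.3 mg/L

Conservation of mass across the mixing zone: C = (1·990 + 110·30.7) / (1 + 110) = 4367/111 = 39.34 mg/L.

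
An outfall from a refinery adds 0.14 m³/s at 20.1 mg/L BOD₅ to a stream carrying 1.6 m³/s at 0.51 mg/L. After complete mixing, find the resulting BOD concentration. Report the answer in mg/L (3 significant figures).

2.09 mg/L

Conservation of mass across the mixing zone: C = (0.14·20.1 + 1.6·0.51) / (0.14 + 1.6) = 3.63/1.74 = 2.086 mg/L.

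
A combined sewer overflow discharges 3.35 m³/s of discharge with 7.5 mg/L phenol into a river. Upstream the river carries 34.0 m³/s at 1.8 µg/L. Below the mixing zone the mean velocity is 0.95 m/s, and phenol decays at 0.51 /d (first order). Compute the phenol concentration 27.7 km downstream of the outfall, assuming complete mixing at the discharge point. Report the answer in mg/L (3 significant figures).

1.8 µg/L = 0.0018 mg/L.
After complete mixing, C₀ = (3.35·7.5 + 34·0.0018) / 37.35 = 0.6743 mg/L.
Travel time t = 2.77e+04 m / 0.95 m/s = 2.916e+04 s = 0.3375 d.
C = 0.6743·exp(−0.51·0.3375) = 0.6743·0.8419 = 0.5677 mg/L.

0.568 mg/L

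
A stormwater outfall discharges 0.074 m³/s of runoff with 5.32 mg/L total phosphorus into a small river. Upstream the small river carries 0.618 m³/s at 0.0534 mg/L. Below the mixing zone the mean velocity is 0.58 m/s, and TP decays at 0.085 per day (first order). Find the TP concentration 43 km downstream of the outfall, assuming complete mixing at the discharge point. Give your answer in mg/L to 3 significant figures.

0.573 mg/L

After complete mixing, C₀ = (0.074·5.32 + 0.618·0.0534) / 0.692 = 0.6166 mg/L.
Travel time t = 4.3e+04 m / 0.58 m/s = 7.414e+04 s = 0.8581 d.
C = 0.6166·exp(−0.085·0.8581) = 0.6166·0.9297 = 0.5732 mg/L.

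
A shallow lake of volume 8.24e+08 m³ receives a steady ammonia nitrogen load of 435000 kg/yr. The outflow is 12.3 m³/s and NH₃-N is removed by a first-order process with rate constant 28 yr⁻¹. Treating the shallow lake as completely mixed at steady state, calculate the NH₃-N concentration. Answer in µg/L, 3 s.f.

Outflow Q = 12.3 m³/s × 3.156e+07 s/yr = 3.882e+08 m³/yr.
Steady-state CSTR mass balance: W = Q·C + k·V·C, so C = W/(Q + kV).
Q + kV = 3.882e+08 + 28·8.24e+08 = 2.346e+10 m³/yr.
C = 435000/2.346e+10 = 1.854e-05 kg/m³ = 0.01854 mg/L = 18.54 µg/L.

18.5 µg/L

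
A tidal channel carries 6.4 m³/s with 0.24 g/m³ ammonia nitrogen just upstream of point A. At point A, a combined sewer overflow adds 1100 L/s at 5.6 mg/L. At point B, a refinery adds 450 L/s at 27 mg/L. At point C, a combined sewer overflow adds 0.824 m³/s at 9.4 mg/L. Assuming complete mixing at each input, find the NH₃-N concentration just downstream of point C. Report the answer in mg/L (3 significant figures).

1100 L/s = 1.1 m³/s.
After input A: C = (6.4·0.24 + 1.1·5.6) / 7.5 = 1.026 mg/L.
450 L/s = 0.45 m³/s.
After input B: C = (7.5·1.026 + 0.45·27) / 7.95 = 2.496 mg/L.
After input C: C = (7.95·2.496 + 0.824·9.4) / 8.774 = 3.145 mg/L.

3.14 mg/L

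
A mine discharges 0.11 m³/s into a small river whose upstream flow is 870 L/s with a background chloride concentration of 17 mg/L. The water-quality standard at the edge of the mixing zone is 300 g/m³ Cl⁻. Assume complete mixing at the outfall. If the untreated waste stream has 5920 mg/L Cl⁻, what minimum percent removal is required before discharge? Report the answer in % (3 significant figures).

57.1 %

870 L/s = 0.87 m³/s.
Mass balance: 300·0.98 = 0.11·Cₑ + 0.87·17.
Cₑ = (294 − 14.79) / 0.11 = 2538 mg/L.
Required removal = 1 − 2538/5920 = 57.12 %.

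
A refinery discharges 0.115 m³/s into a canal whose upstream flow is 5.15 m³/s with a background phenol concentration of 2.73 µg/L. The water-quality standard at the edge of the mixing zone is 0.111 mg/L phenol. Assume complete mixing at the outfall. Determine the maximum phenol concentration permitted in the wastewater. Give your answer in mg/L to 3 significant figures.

4.96 mg/L

2.73 µg/L = 0.00273 mg/L.
Mass balance: 0.111·5.265 = 0.115·Cₑ + 5.15·0.00273.
Cₑ = (0.5844 − 0.01406) / 0.115 = 4.96 mg/L.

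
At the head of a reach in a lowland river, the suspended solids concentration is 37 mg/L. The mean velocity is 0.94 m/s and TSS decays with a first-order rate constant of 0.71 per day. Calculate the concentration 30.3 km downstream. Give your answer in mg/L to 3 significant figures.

28.4 mg/L

Travel time t = 30.3 km / 0.94 m/s = 3.03e+04/0.94 = 3.223e+04 s = 0.3731 d.
First-order decay: C = 37·exp(−0.71·0.3731) = 37·0.7673 = 28.39 mg/L.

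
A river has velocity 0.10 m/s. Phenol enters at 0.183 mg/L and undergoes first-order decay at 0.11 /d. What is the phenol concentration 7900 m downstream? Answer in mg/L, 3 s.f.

Travel time t = 7900 m / 0.10 m/s = 7900/0.10 = 7.9e+04 s = 0.9144 d.
First-order decay: C = 0.183·exp(−0.11·0.9144) = 0.183·0.9043 = 0.1655 mg/L.

0.165 mg/L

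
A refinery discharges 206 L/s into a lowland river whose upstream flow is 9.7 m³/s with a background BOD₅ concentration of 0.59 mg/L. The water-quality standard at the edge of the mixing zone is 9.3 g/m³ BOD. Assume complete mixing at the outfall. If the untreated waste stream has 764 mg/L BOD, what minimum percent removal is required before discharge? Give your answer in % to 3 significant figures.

206 L/s = 0.206 m³/s.
Mass balance: 9.3·9.906 = 0.206·Cₑ + 9.7·0.59.
Cₑ = (92.13 − 5.723) / 0.206 = 419.4 mg/L.
Required removal = 1 − 419.4/764 = 45.1 %.

45.1 %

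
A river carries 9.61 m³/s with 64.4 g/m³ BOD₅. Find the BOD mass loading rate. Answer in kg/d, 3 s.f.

Mass flux = Q·C = 9.61 m³/s × 64.4 g/m³ = 618.9 g/s.
= 618.9 g/s × 86.4 = 5.347e+04 kg/d.

53500 kg/d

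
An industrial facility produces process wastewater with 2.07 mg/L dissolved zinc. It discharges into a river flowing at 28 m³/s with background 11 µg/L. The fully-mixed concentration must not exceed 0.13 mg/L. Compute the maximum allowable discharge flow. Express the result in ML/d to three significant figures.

11 µg/L = 0.011 mg/L.
Mass balance at complete mixing: C_std·(Q_w + Q_r) = Q_w·C_e + Q_r·C_b.
Rearranging, Q_w = Q_r·(C_std − C_b)/(C_e − C_std) = 28·(0.13 − 0.011) / (2.07 − 0.13) = 1.718 m³/s.
= 148.4 ML/d.

148 ML/d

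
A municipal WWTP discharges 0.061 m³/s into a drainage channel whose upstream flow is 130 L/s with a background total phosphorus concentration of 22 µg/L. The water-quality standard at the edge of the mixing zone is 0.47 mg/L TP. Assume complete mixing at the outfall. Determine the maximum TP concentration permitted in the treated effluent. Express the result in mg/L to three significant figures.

130 L/s = 0.13 m³/s.
22 µg/L = 0.022 mg/L.
Mass balance: 0.47·0.191 = 0.061·Cₑ + 0.13·0.022.
Cₑ = (0.08977 − 0.00286) / 0.061 = 1.425 mg/L.

1.42 mg/L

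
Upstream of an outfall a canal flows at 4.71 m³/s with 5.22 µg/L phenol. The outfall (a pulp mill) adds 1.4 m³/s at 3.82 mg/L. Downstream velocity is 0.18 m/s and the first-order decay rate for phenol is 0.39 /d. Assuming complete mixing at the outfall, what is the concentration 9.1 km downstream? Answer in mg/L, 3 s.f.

5.22 µg/L = 0.00522 mg/L.
After complete mixing, C₀ = (1.4·3.82 + 4.71·0.00522) / 6.11 = 0.8793 mg/L.
Travel time t = 9100 m / 0.18 m/s = 5.056e+04 s = 0.5851 d.
C = 0.8793·exp(−0.39·0.5851) = 0.8793·0.796 = 0.6999 mg/L.

0.700 mg/L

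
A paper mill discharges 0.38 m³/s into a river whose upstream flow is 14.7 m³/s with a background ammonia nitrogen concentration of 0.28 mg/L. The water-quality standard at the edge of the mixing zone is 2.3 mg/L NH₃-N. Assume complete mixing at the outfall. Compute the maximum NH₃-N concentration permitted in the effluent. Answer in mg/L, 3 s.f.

Mass balance: 2.3·15.08 = 0.38·Cₑ + 14.7·0.28.
Cₑ = (34.68 − 4.116) / 0.38 = 80.44 mg/L.

80.4 mg/L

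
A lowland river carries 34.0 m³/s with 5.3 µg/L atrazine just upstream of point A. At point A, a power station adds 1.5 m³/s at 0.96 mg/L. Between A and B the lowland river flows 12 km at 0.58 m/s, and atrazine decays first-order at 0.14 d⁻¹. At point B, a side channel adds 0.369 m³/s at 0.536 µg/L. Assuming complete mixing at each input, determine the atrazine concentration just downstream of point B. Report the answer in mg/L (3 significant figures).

5.3 µg/L = 0.0053 mg/L.
After input A: C = (34·0.0053 + 1.5·0.96) / 35.5 = 0.04564 mg/L.
Over the 12 km reach to input B (t = 2.069e+04 s = 0.2395 d), decay gives C = 0.04564·exp(−0.14·0.2395) = 0.04413 mg/L.
0.536 µg/L = 0.000536 mg/L.
After input B: C = (35.5·0.04413 + 0.369·0.000536) / 35.87 = 0.04369 mg/L.

0.0437 mg/L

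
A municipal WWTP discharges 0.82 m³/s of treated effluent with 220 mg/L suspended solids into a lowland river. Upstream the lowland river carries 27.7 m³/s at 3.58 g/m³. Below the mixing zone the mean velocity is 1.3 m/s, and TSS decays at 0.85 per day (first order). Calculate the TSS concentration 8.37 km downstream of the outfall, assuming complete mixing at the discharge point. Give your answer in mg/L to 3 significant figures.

9.20 mg/L

After complete mixing, C₀ = (0.82·220 + 27.7·3.58) / 28.52 = 9.802 mg/L.
Travel time t = 8370 m / 1.3 m/s = 6438 s = 0.07452 d.
C = 9.802·exp(−0.85·0.07452) = 9.802·0.9386 = 9.201 mg/L.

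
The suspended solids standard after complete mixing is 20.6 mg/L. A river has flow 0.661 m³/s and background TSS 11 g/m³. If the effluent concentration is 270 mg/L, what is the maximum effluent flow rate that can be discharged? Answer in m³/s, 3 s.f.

0.0254 m³/s

Mass balance at complete mixing: C_std·(Q_w + Q_r) = Q_w·C_e + Q_r·C_b.
Rearranging, Q_w = Q_r·(C_std − C_b)/(C_e − C_std) = 0.661·(20.6 − 11) / (270 − 20.6) = 0.02544 m³/s.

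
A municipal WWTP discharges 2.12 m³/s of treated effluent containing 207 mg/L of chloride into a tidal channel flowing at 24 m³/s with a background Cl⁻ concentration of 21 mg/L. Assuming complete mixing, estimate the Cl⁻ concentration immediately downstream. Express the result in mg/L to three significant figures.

Conservation of mass across the mixing zone: C = (2.12·207 + 24·21) / (2.12 + 24) = 942.8/26.12 = 36.1 mg/L.

36.1 mg/L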